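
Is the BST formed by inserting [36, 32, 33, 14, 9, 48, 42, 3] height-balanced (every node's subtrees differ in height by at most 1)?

Tree (level-order array): [36, 32, 48, 14, 33, 42, None, 9, None, None, None, None, None, 3]
Definition: a tree is height-balanced if, at every node, |h(left) - h(right)| <= 1 (empty subtree has height -1).
Bottom-up per-node check:
  node 3: h_left=-1, h_right=-1, diff=0 [OK], height=0
  node 9: h_left=0, h_right=-1, diff=1 [OK], height=1
  node 14: h_left=1, h_right=-1, diff=2 [FAIL (|1--1|=2 > 1)], height=2
  node 33: h_left=-1, h_right=-1, diff=0 [OK], height=0
  node 32: h_left=2, h_right=0, diff=2 [FAIL (|2-0|=2 > 1)], height=3
  node 42: h_left=-1, h_right=-1, diff=0 [OK], height=0
  node 48: h_left=0, h_right=-1, diff=1 [OK], height=1
  node 36: h_left=3, h_right=1, diff=2 [FAIL (|3-1|=2 > 1)], height=4
Node 14 violates the condition: |1 - -1| = 2 > 1.
Result: Not balanced


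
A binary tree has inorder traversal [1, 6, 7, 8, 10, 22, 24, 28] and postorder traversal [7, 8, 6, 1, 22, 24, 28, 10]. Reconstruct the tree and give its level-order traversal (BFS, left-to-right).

Inorder:   [1, 6, 7, 8, 10, 22, 24, 28]
Postorder: [7, 8, 6, 1, 22, 24, 28, 10]
Algorithm: postorder visits root last, so walk postorder right-to-left;
each value is the root of the current inorder slice — split it at that
value, recurse on the right subtree first, then the left.
Recursive splits:
  root=10; inorder splits into left=[1, 6, 7, 8], right=[22, 24, 28]
  root=28; inorder splits into left=[22, 24], right=[]
  root=24; inorder splits into left=[22], right=[]
  root=22; inorder splits into left=[], right=[]
  root=1; inorder splits into left=[], right=[6, 7, 8]
  root=6; inorder splits into left=[], right=[7, 8]
  root=8; inorder splits into left=[7], right=[]
  root=7; inorder splits into left=[], right=[]
Reconstructed level-order: [10, 1, 28, 6, 24, 8, 22, 7]


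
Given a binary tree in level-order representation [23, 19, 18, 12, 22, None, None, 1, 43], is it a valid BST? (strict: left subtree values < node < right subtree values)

Level-order array: [23, 19, 18, 12, 22, None, None, 1, 43]
Validate using subtree bounds (lo, hi): at each node, require lo < value < hi,
then recurse left with hi=value and right with lo=value.
Preorder trace (stopping at first violation):
  at node 23 with bounds (-inf, +inf): OK
  at node 19 with bounds (-inf, 23): OK
  at node 12 with bounds (-inf, 19): OK
  at node 1 with bounds (-inf, 12): OK
  at node 43 with bounds (12, 19): VIOLATION
Node 43 violates its bound: not (12 < 43 < 19).
Result: Not a valid BST


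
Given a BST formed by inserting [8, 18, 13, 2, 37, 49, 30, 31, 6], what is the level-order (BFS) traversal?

Tree insertion order: [8, 18, 13, 2, 37, 49, 30, 31, 6]
Tree (level-order array): [8, 2, 18, None, 6, 13, 37, None, None, None, None, 30, 49, None, 31]
BFS from the root, enqueuing left then right child of each popped node:
  queue [8] -> pop 8, enqueue [2, 18], visited so far: [8]
  queue [2, 18] -> pop 2, enqueue [6], visited so far: [8, 2]
  queue [18, 6] -> pop 18, enqueue [13, 37], visited so far: [8, 2, 18]
  queue [6, 13, 37] -> pop 6, enqueue [none], visited so far: [8, 2, 18, 6]
  queue [13, 37] -> pop 13, enqueue [none], visited so far: [8, 2, 18, 6, 13]
  queue [37] -> pop 37, enqueue [30, 49], visited so far: [8, 2, 18, 6, 13, 37]
  queue [30, 49] -> pop 30, enqueue [31], visited so far: [8, 2, 18, 6, 13, 37, 30]
  queue [49, 31] -> pop 49, enqueue [none], visited so far: [8, 2, 18, 6, 13, 37, 30, 49]
  queue [31] -> pop 31, enqueue [none], visited so far: [8, 2, 18, 6, 13, 37, 30, 49, 31]
Result: [8, 2, 18, 6, 13, 37, 30, 49, 31]


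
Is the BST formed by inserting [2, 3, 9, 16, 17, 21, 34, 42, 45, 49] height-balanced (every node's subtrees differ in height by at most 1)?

Tree (level-order array): [2, None, 3, None, 9, None, 16, None, 17, None, 21, None, 34, None, 42, None, 45, None, 49]
Definition: a tree is height-balanced if, at every node, |h(left) - h(right)| <= 1 (empty subtree has height -1).
Bottom-up per-node check:
  node 49: h_left=-1, h_right=-1, diff=0 [OK], height=0
  node 45: h_left=-1, h_right=0, diff=1 [OK], height=1
  node 42: h_left=-1, h_right=1, diff=2 [FAIL (|-1-1|=2 > 1)], height=2
  node 34: h_left=-1, h_right=2, diff=3 [FAIL (|-1-2|=3 > 1)], height=3
  node 21: h_left=-1, h_right=3, diff=4 [FAIL (|-1-3|=4 > 1)], height=4
  node 17: h_left=-1, h_right=4, diff=5 [FAIL (|-1-4|=5 > 1)], height=5
  node 16: h_left=-1, h_right=5, diff=6 [FAIL (|-1-5|=6 > 1)], height=6
  node 9: h_left=-1, h_right=6, diff=7 [FAIL (|-1-6|=7 > 1)], height=7
  node 3: h_left=-1, h_right=7, diff=8 [FAIL (|-1-7|=8 > 1)], height=8
  node 2: h_left=-1, h_right=8, diff=9 [FAIL (|-1-8|=9 > 1)], height=9
Node 42 violates the condition: |-1 - 1| = 2 > 1.
Result: Not balanced


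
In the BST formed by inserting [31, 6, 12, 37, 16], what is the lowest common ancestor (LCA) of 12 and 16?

Tree insertion order: [31, 6, 12, 37, 16]
Tree (level-order array): [31, 6, 37, None, 12, None, None, None, 16]
In a BST, the LCA of p=12, q=16 is the first node v on the
root-to-leaf path with p <= v <= q (go left if both < v, right if both > v).
Walk from root:
  at 31: both 12 and 16 < 31, go left
  at 6: both 12 and 16 > 6, go right
  at 12: 12 <= 12 <= 16, this is the LCA
LCA = 12


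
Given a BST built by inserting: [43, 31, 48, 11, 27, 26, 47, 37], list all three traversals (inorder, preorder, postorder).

Tree insertion order: [43, 31, 48, 11, 27, 26, 47, 37]
Tree (level-order array): [43, 31, 48, 11, 37, 47, None, None, 27, None, None, None, None, 26]
Inorder (L, root, R): [11, 26, 27, 31, 37, 43, 47, 48]
Preorder (root, L, R): [43, 31, 11, 27, 26, 37, 48, 47]
Postorder (L, R, root): [26, 27, 11, 37, 31, 47, 48, 43]


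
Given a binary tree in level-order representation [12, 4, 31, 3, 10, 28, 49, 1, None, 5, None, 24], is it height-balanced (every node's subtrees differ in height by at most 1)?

Tree (level-order array): [12, 4, 31, 3, 10, 28, 49, 1, None, 5, None, 24]
Definition: a tree is height-balanced if, at every node, |h(left) - h(right)| <= 1 (empty subtree has height -1).
Bottom-up per-node check:
  node 1: h_left=-1, h_right=-1, diff=0 [OK], height=0
  node 3: h_left=0, h_right=-1, diff=1 [OK], height=1
  node 5: h_left=-1, h_right=-1, diff=0 [OK], height=0
  node 10: h_left=0, h_right=-1, diff=1 [OK], height=1
  node 4: h_left=1, h_right=1, diff=0 [OK], height=2
  node 24: h_left=-1, h_right=-1, diff=0 [OK], height=0
  node 28: h_left=0, h_right=-1, diff=1 [OK], height=1
  node 49: h_left=-1, h_right=-1, diff=0 [OK], height=0
  node 31: h_left=1, h_right=0, diff=1 [OK], height=2
  node 12: h_left=2, h_right=2, diff=0 [OK], height=3
All nodes satisfy the balance condition.
Result: Balanced


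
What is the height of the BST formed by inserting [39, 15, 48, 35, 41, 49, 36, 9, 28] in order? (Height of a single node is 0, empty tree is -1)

Insertion order: [39, 15, 48, 35, 41, 49, 36, 9, 28]
Tree (level-order array): [39, 15, 48, 9, 35, 41, 49, None, None, 28, 36]
Compute height bottom-up (empty subtree = -1):
  height(9) = 1 + max(-1, -1) = 0
  height(28) = 1 + max(-1, -1) = 0
  height(36) = 1 + max(-1, -1) = 0
  height(35) = 1 + max(0, 0) = 1
  height(15) = 1 + max(0, 1) = 2
  height(41) = 1 + max(-1, -1) = 0
  height(49) = 1 + max(-1, -1) = 0
  height(48) = 1 + max(0, 0) = 1
  height(39) = 1 + max(2, 1) = 3
Height = 3


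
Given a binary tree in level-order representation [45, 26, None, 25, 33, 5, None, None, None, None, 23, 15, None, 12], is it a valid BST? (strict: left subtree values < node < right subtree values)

Level-order array: [45, 26, None, 25, 33, 5, None, None, None, None, 23, 15, None, 12]
Validate using subtree bounds (lo, hi): at each node, require lo < value < hi,
then recurse left with hi=value and right with lo=value.
Preorder trace (stopping at first violation):
  at node 45 with bounds (-inf, +inf): OK
  at node 26 with bounds (-inf, 45): OK
  at node 25 with bounds (-inf, 26): OK
  at node 5 with bounds (-inf, 25): OK
  at node 23 with bounds (5, 25): OK
  at node 15 with bounds (5, 23): OK
  at node 12 with bounds (5, 15): OK
  at node 33 with bounds (26, 45): OK
No violation found at any node.
Result: Valid BST


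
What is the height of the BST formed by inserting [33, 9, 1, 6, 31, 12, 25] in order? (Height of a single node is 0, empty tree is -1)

Insertion order: [33, 9, 1, 6, 31, 12, 25]
Tree (level-order array): [33, 9, None, 1, 31, None, 6, 12, None, None, None, None, 25]
Compute height bottom-up (empty subtree = -1):
  height(6) = 1 + max(-1, -1) = 0
  height(1) = 1 + max(-1, 0) = 1
  height(25) = 1 + max(-1, -1) = 0
  height(12) = 1 + max(-1, 0) = 1
  height(31) = 1 + max(1, -1) = 2
  height(9) = 1 + max(1, 2) = 3
  height(33) = 1 + max(3, -1) = 4
Height = 4


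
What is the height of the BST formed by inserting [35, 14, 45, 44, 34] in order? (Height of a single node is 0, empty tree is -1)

Insertion order: [35, 14, 45, 44, 34]
Tree (level-order array): [35, 14, 45, None, 34, 44]
Compute height bottom-up (empty subtree = -1):
  height(34) = 1 + max(-1, -1) = 0
  height(14) = 1 + max(-1, 0) = 1
  height(44) = 1 + max(-1, -1) = 0
  height(45) = 1 + max(0, -1) = 1
  height(35) = 1 + max(1, 1) = 2
Height = 2


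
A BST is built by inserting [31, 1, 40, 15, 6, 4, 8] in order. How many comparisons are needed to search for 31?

Search path for 31: 31
Found: True
Comparisons: 1


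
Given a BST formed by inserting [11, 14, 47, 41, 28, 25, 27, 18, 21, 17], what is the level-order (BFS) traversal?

Tree insertion order: [11, 14, 47, 41, 28, 25, 27, 18, 21, 17]
Tree (level-order array): [11, None, 14, None, 47, 41, None, 28, None, 25, None, 18, 27, 17, 21]
BFS from the root, enqueuing left then right child of each popped node:
  queue [11] -> pop 11, enqueue [14], visited so far: [11]
  queue [14] -> pop 14, enqueue [47], visited so far: [11, 14]
  queue [47] -> pop 47, enqueue [41], visited so far: [11, 14, 47]
  queue [41] -> pop 41, enqueue [28], visited so far: [11, 14, 47, 41]
  queue [28] -> pop 28, enqueue [25], visited so far: [11, 14, 47, 41, 28]
  queue [25] -> pop 25, enqueue [18, 27], visited so far: [11, 14, 47, 41, 28, 25]
  queue [18, 27] -> pop 18, enqueue [17, 21], visited so far: [11, 14, 47, 41, 28, 25, 18]
  queue [27, 17, 21] -> pop 27, enqueue [none], visited so far: [11, 14, 47, 41, 28, 25, 18, 27]
  queue [17, 21] -> pop 17, enqueue [none], visited so far: [11, 14, 47, 41, 28, 25, 18, 27, 17]
  queue [21] -> pop 21, enqueue [none], visited so far: [11, 14, 47, 41, 28, 25, 18, 27, 17, 21]
Result: [11, 14, 47, 41, 28, 25, 18, 27, 17, 21]


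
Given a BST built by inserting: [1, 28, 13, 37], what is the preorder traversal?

Tree insertion order: [1, 28, 13, 37]
Tree (level-order array): [1, None, 28, 13, 37]
Preorder traversal: [1, 28, 13, 37]


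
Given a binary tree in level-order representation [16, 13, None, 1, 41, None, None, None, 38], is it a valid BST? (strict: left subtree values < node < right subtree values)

Level-order array: [16, 13, None, 1, 41, None, None, None, 38]
Validate using subtree bounds (lo, hi): at each node, require lo < value < hi,
then recurse left with hi=value and right with lo=value.
Preorder trace (stopping at first violation):
  at node 16 with bounds (-inf, +inf): OK
  at node 13 with bounds (-inf, 16): OK
  at node 1 with bounds (-inf, 13): OK
  at node 41 with bounds (13, 16): VIOLATION
Node 41 violates its bound: not (13 < 41 < 16).
Result: Not a valid BST


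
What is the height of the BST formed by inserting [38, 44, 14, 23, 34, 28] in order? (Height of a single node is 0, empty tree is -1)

Insertion order: [38, 44, 14, 23, 34, 28]
Tree (level-order array): [38, 14, 44, None, 23, None, None, None, 34, 28]
Compute height bottom-up (empty subtree = -1):
  height(28) = 1 + max(-1, -1) = 0
  height(34) = 1 + max(0, -1) = 1
  height(23) = 1 + max(-1, 1) = 2
  height(14) = 1 + max(-1, 2) = 3
  height(44) = 1 + max(-1, -1) = 0
  height(38) = 1 + max(3, 0) = 4
Height = 4


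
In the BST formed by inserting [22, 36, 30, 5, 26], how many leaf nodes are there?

Tree built from: [22, 36, 30, 5, 26]
Tree (level-order array): [22, 5, 36, None, None, 30, None, 26]
Rule: A leaf has 0 children.
Per-node child counts:
  node 22: 2 child(ren)
  node 5: 0 child(ren)
  node 36: 1 child(ren)
  node 30: 1 child(ren)
  node 26: 0 child(ren)
Matching nodes: [5, 26]
Count of leaf nodes: 2


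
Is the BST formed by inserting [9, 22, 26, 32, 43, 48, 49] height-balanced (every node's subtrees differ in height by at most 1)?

Tree (level-order array): [9, None, 22, None, 26, None, 32, None, 43, None, 48, None, 49]
Definition: a tree is height-balanced if, at every node, |h(left) - h(right)| <= 1 (empty subtree has height -1).
Bottom-up per-node check:
  node 49: h_left=-1, h_right=-1, diff=0 [OK], height=0
  node 48: h_left=-1, h_right=0, diff=1 [OK], height=1
  node 43: h_left=-1, h_right=1, diff=2 [FAIL (|-1-1|=2 > 1)], height=2
  node 32: h_left=-1, h_right=2, diff=3 [FAIL (|-1-2|=3 > 1)], height=3
  node 26: h_left=-1, h_right=3, diff=4 [FAIL (|-1-3|=4 > 1)], height=4
  node 22: h_left=-1, h_right=4, diff=5 [FAIL (|-1-4|=5 > 1)], height=5
  node 9: h_left=-1, h_right=5, diff=6 [FAIL (|-1-5|=6 > 1)], height=6
Node 43 violates the condition: |-1 - 1| = 2 > 1.
Result: Not balanced


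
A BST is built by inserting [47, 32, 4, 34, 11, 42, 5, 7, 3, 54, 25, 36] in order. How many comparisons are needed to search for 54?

Search path for 54: 47 -> 54
Found: True
Comparisons: 2


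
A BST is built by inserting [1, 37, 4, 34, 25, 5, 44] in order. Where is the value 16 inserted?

Starting tree (level order): [1, None, 37, 4, 44, None, 34, None, None, 25, None, 5]
Insertion path: 1 -> 37 -> 4 -> 34 -> 25 -> 5
Result: insert 16 as right child of 5
Final tree (level order): [1, None, 37, 4, 44, None, 34, None, None, 25, None, 5, None, None, 16]


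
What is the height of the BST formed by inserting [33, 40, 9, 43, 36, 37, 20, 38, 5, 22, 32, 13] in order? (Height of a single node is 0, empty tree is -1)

Insertion order: [33, 40, 9, 43, 36, 37, 20, 38, 5, 22, 32, 13]
Tree (level-order array): [33, 9, 40, 5, 20, 36, 43, None, None, 13, 22, None, 37, None, None, None, None, None, 32, None, 38]
Compute height bottom-up (empty subtree = -1):
  height(5) = 1 + max(-1, -1) = 0
  height(13) = 1 + max(-1, -1) = 0
  height(32) = 1 + max(-1, -1) = 0
  height(22) = 1 + max(-1, 0) = 1
  height(20) = 1 + max(0, 1) = 2
  height(9) = 1 + max(0, 2) = 3
  height(38) = 1 + max(-1, -1) = 0
  height(37) = 1 + max(-1, 0) = 1
  height(36) = 1 + max(-1, 1) = 2
  height(43) = 1 + max(-1, -1) = 0
  height(40) = 1 + max(2, 0) = 3
  height(33) = 1 + max(3, 3) = 4
Height = 4


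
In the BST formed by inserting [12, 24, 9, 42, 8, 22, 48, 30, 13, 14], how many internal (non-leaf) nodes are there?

Tree built from: [12, 24, 9, 42, 8, 22, 48, 30, 13, 14]
Tree (level-order array): [12, 9, 24, 8, None, 22, 42, None, None, 13, None, 30, 48, None, 14]
Rule: An internal node has at least one child.
Per-node child counts:
  node 12: 2 child(ren)
  node 9: 1 child(ren)
  node 8: 0 child(ren)
  node 24: 2 child(ren)
  node 22: 1 child(ren)
  node 13: 1 child(ren)
  node 14: 0 child(ren)
  node 42: 2 child(ren)
  node 30: 0 child(ren)
  node 48: 0 child(ren)
Matching nodes: [12, 9, 24, 22, 13, 42]
Count of internal (non-leaf) nodes: 6


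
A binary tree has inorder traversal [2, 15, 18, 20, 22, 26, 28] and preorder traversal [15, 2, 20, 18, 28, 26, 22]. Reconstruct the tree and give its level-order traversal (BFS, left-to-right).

Inorder:  [2, 15, 18, 20, 22, 26, 28]
Preorder: [15, 2, 20, 18, 28, 26, 22]
Algorithm: preorder visits root first, so consume preorder in order;
for each root, split the current inorder slice at that value into
left-subtree inorder and right-subtree inorder, then recurse.
Recursive splits:
  root=15; inorder splits into left=[2], right=[18, 20, 22, 26, 28]
  root=2; inorder splits into left=[], right=[]
  root=20; inorder splits into left=[18], right=[22, 26, 28]
  root=18; inorder splits into left=[], right=[]
  root=28; inorder splits into left=[22, 26], right=[]
  root=26; inorder splits into left=[22], right=[]
  root=22; inorder splits into left=[], right=[]
Reconstructed level-order: [15, 2, 20, 18, 28, 26, 22]


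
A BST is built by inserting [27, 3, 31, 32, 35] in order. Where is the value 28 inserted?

Starting tree (level order): [27, 3, 31, None, None, None, 32, None, 35]
Insertion path: 27 -> 31
Result: insert 28 as left child of 31
Final tree (level order): [27, 3, 31, None, None, 28, 32, None, None, None, 35]


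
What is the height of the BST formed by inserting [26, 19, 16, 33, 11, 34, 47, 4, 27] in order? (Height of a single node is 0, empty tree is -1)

Insertion order: [26, 19, 16, 33, 11, 34, 47, 4, 27]
Tree (level-order array): [26, 19, 33, 16, None, 27, 34, 11, None, None, None, None, 47, 4]
Compute height bottom-up (empty subtree = -1):
  height(4) = 1 + max(-1, -1) = 0
  height(11) = 1 + max(0, -1) = 1
  height(16) = 1 + max(1, -1) = 2
  height(19) = 1 + max(2, -1) = 3
  height(27) = 1 + max(-1, -1) = 0
  height(47) = 1 + max(-1, -1) = 0
  height(34) = 1 + max(-1, 0) = 1
  height(33) = 1 + max(0, 1) = 2
  height(26) = 1 + max(3, 2) = 4
Height = 4


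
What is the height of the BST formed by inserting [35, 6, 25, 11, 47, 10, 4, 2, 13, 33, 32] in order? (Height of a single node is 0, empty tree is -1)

Insertion order: [35, 6, 25, 11, 47, 10, 4, 2, 13, 33, 32]
Tree (level-order array): [35, 6, 47, 4, 25, None, None, 2, None, 11, 33, None, None, 10, 13, 32]
Compute height bottom-up (empty subtree = -1):
  height(2) = 1 + max(-1, -1) = 0
  height(4) = 1 + max(0, -1) = 1
  height(10) = 1 + max(-1, -1) = 0
  height(13) = 1 + max(-1, -1) = 0
  height(11) = 1 + max(0, 0) = 1
  height(32) = 1 + max(-1, -1) = 0
  height(33) = 1 + max(0, -1) = 1
  height(25) = 1 + max(1, 1) = 2
  height(6) = 1 + max(1, 2) = 3
  height(47) = 1 + max(-1, -1) = 0
  height(35) = 1 + max(3, 0) = 4
Height = 4


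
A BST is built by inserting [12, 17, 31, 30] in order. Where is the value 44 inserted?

Starting tree (level order): [12, None, 17, None, 31, 30]
Insertion path: 12 -> 17 -> 31
Result: insert 44 as right child of 31
Final tree (level order): [12, None, 17, None, 31, 30, 44]


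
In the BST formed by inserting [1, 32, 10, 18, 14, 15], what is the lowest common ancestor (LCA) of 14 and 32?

Tree insertion order: [1, 32, 10, 18, 14, 15]
Tree (level-order array): [1, None, 32, 10, None, None, 18, 14, None, None, 15]
In a BST, the LCA of p=14, q=32 is the first node v on the
root-to-leaf path with p <= v <= q (go left if both < v, right if both > v).
Walk from root:
  at 1: both 14 and 32 > 1, go right
  at 32: 14 <= 32 <= 32, this is the LCA
LCA = 32


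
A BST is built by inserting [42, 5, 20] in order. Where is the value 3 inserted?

Starting tree (level order): [42, 5, None, None, 20]
Insertion path: 42 -> 5
Result: insert 3 as left child of 5
Final tree (level order): [42, 5, None, 3, 20]


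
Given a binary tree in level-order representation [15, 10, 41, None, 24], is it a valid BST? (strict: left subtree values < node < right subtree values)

Level-order array: [15, 10, 41, None, 24]
Validate using subtree bounds (lo, hi): at each node, require lo < value < hi,
then recurse left with hi=value and right with lo=value.
Preorder trace (stopping at first violation):
  at node 15 with bounds (-inf, +inf): OK
  at node 10 with bounds (-inf, 15): OK
  at node 24 with bounds (10, 15): VIOLATION
Node 24 violates its bound: not (10 < 24 < 15).
Result: Not a valid BST


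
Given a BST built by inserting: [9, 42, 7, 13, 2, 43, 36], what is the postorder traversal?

Tree insertion order: [9, 42, 7, 13, 2, 43, 36]
Tree (level-order array): [9, 7, 42, 2, None, 13, 43, None, None, None, 36]
Postorder traversal: [2, 7, 36, 13, 43, 42, 9]


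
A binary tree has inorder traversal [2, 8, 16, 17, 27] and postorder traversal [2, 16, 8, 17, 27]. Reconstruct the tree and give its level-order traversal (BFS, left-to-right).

Inorder:   [2, 8, 16, 17, 27]
Postorder: [2, 16, 8, 17, 27]
Algorithm: postorder visits root last, so walk postorder right-to-left;
each value is the root of the current inorder slice — split it at that
value, recurse on the right subtree first, then the left.
Recursive splits:
  root=27; inorder splits into left=[2, 8, 16, 17], right=[]
  root=17; inorder splits into left=[2, 8, 16], right=[]
  root=8; inorder splits into left=[2], right=[16]
  root=16; inorder splits into left=[], right=[]
  root=2; inorder splits into left=[], right=[]
Reconstructed level-order: [27, 17, 8, 2, 16]


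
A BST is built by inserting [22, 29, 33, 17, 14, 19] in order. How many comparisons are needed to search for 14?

Search path for 14: 22 -> 17 -> 14
Found: True
Comparisons: 3


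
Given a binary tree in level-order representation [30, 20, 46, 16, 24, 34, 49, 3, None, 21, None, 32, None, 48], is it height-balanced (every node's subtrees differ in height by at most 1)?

Tree (level-order array): [30, 20, 46, 16, 24, 34, 49, 3, None, 21, None, 32, None, 48]
Definition: a tree is height-balanced if, at every node, |h(left) - h(right)| <= 1 (empty subtree has height -1).
Bottom-up per-node check:
  node 3: h_left=-1, h_right=-1, diff=0 [OK], height=0
  node 16: h_left=0, h_right=-1, diff=1 [OK], height=1
  node 21: h_left=-1, h_right=-1, diff=0 [OK], height=0
  node 24: h_left=0, h_right=-1, diff=1 [OK], height=1
  node 20: h_left=1, h_right=1, diff=0 [OK], height=2
  node 32: h_left=-1, h_right=-1, diff=0 [OK], height=0
  node 34: h_left=0, h_right=-1, diff=1 [OK], height=1
  node 48: h_left=-1, h_right=-1, diff=0 [OK], height=0
  node 49: h_left=0, h_right=-1, diff=1 [OK], height=1
  node 46: h_left=1, h_right=1, diff=0 [OK], height=2
  node 30: h_left=2, h_right=2, diff=0 [OK], height=3
All nodes satisfy the balance condition.
Result: Balanced


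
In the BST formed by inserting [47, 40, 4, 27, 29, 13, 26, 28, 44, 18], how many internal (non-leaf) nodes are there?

Tree built from: [47, 40, 4, 27, 29, 13, 26, 28, 44, 18]
Tree (level-order array): [47, 40, None, 4, 44, None, 27, None, None, 13, 29, None, 26, 28, None, 18]
Rule: An internal node has at least one child.
Per-node child counts:
  node 47: 1 child(ren)
  node 40: 2 child(ren)
  node 4: 1 child(ren)
  node 27: 2 child(ren)
  node 13: 1 child(ren)
  node 26: 1 child(ren)
  node 18: 0 child(ren)
  node 29: 1 child(ren)
  node 28: 0 child(ren)
  node 44: 0 child(ren)
Matching nodes: [47, 40, 4, 27, 13, 26, 29]
Count of internal (non-leaf) nodes: 7


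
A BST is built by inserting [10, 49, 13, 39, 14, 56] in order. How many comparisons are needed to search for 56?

Search path for 56: 10 -> 49 -> 56
Found: True
Comparisons: 3


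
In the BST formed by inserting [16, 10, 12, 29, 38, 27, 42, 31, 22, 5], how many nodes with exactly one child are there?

Tree built from: [16, 10, 12, 29, 38, 27, 42, 31, 22, 5]
Tree (level-order array): [16, 10, 29, 5, 12, 27, 38, None, None, None, None, 22, None, 31, 42]
Rule: These are nodes with exactly 1 non-null child.
Per-node child counts:
  node 16: 2 child(ren)
  node 10: 2 child(ren)
  node 5: 0 child(ren)
  node 12: 0 child(ren)
  node 29: 2 child(ren)
  node 27: 1 child(ren)
  node 22: 0 child(ren)
  node 38: 2 child(ren)
  node 31: 0 child(ren)
  node 42: 0 child(ren)
Matching nodes: [27]
Count of nodes with exactly one child: 1


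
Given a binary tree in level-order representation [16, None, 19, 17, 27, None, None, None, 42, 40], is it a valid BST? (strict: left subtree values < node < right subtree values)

Level-order array: [16, None, 19, 17, 27, None, None, None, 42, 40]
Validate using subtree bounds (lo, hi): at each node, require lo < value < hi,
then recurse left with hi=value and right with lo=value.
Preorder trace (stopping at first violation):
  at node 16 with bounds (-inf, +inf): OK
  at node 19 with bounds (16, +inf): OK
  at node 17 with bounds (16, 19): OK
  at node 27 with bounds (19, +inf): OK
  at node 42 with bounds (27, +inf): OK
  at node 40 with bounds (27, 42): OK
No violation found at any node.
Result: Valid BST


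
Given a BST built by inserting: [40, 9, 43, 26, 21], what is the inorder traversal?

Tree insertion order: [40, 9, 43, 26, 21]
Tree (level-order array): [40, 9, 43, None, 26, None, None, 21]
Inorder traversal: [9, 21, 26, 40, 43]


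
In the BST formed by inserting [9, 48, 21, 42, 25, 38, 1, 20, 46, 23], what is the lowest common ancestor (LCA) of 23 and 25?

Tree insertion order: [9, 48, 21, 42, 25, 38, 1, 20, 46, 23]
Tree (level-order array): [9, 1, 48, None, None, 21, None, 20, 42, None, None, 25, 46, 23, 38]
In a BST, the LCA of p=23, q=25 is the first node v on the
root-to-leaf path with p <= v <= q (go left if both < v, right if both > v).
Walk from root:
  at 9: both 23 and 25 > 9, go right
  at 48: both 23 and 25 < 48, go left
  at 21: both 23 and 25 > 21, go right
  at 42: both 23 and 25 < 42, go left
  at 25: 23 <= 25 <= 25, this is the LCA
LCA = 25


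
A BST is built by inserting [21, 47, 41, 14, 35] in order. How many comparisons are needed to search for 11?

Search path for 11: 21 -> 14
Found: False
Comparisons: 2


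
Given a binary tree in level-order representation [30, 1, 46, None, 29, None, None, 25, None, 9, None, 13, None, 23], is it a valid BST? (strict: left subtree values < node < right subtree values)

Level-order array: [30, 1, 46, None, 29, None, None, 25, None, 9, None, 13, None, 23]
Validate using subtree bounds (lo, hi): at each node, require lo < value < hi,
then recurse left with hi=value and right with lo=value.
Preorder trace (stopping at first violation):
  at node 30 with bounds (-inf, +inf): OK
  at node 1 with bounds (-inf, 30): OK
  at node 29 with bounds (1, 30): OK
  at node 25 with bounds (1, 29): OK
  at node 9 with bounds (1, 25): OK
  at node 13 with bounds (1, 9): VIOLATION
Node 13 violates its bound: not (1 < 13 < 9).
Result: Not a valid BST


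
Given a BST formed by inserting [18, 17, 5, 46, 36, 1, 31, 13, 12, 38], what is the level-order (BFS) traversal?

Tree insertion order: [18, 17, 5, 46, 36, 1, 31, 13, 12, 38]
Tree (level-order array): [18, 17, 46, 5, None, 36, None, 1, 13, 31, 38, None, None, 12]
BFS from the root, enqueuing left then right child of each popped node:
  queue [18] -> pop 18, enqueue [17, 46], visited so far: [18]
  queue [17, 46] -> pop 17, enqueue [5], visited so far: [18, 17]
  queue [46, 5] -> pop 46, enqueue [36], visited so far: [18, 17, 46]
  queue [5, 36] -> pop 5, enqueue [1, 13], visited so far: [18, 17, 46, 5]
  queue [36, 1, 13] -> pop 36, enqueue [31, 38], visited so far: [18, 17, 46, 5, 36]
  queue [1, 13, 31, 38] -> pop 1, enqueue [none], visited so far: [18, 17, 46, 5, 36, 1]
  queue [13, 31, 38] -> pop 13, enqueue [12], visited so far: [18, 17, 46, 5, 36, 1, 13]
  queue [31, 38, 12] -> pop 31, enqueue [none], visited so far: [18, 17, 46, 5, 36, 1, 13, 31]
  queue [38, 12] -> pop 38, enqueue [none], visited so far: [18, 17, 46, 5, 36, 1, 13, 31, 38]
  queue [12] -> pop 12, enqueue [none], visited so far: [18, 17, 46, 5, 36, 1, 13, 31, 38, 12]
Result: [18, 17, 46, 5, 36, 1, 13, 31, 38, 12]


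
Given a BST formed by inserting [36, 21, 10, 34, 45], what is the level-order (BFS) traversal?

Tree insertion order: [36, 21, 10, 34, 45]
Tree (level-order array): [36, 21, 45, 10, 34]
BFS from the root, enqueuing left then right child of each popped node:
  queue [36] -> pop 36, enqueue [21, 45], visited so far: [36]
  queue [21, 45] -> pop 21, enqueue [10, 34], visited so far: [36, 21]
  queue [45, 10, 34] -> pop 45, enqueue [none], visited so far: [36, 21, 45]
  queue [10, 34] -> pop 10, enqueue [none], visited so far: [36, 21, 45, 10]
  queue [34] -> pop 34, enqueue [none], visited so far: [36, 21, 45, 10, 34]
Result: [36, 21, 45, 10, 34]


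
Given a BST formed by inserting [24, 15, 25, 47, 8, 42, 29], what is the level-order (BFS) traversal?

Tree insertion order: [24, 15, 25, 47, 8, 42, 29]
Tree (level-order array): [24, 15, 25, 8, None, None, 47, None, None, 42, None, 29]
BFS from the root, enqueuing left then right child of each popped node:
  queue [24] -> pop 24, enqueue [15, 25], visited so far: [24]
  queue [15, 25] -> pop 15, enqueue [8], visited so far: [24, 15]
  queue [25, 8] -> pop 25, enqueue [47], visited so far: [24, 15, 25]
  queue [8, 47] -> pop 8, enqueue [none], visited so far: [24, 15, 25, 8]
  queue [47] -> pop 47, enqueue [42], visited so far: [24, 15, 25, 8, 47]
  queue [42] -> pop 42, enqueue [29], visited so far: [24, 15, 25, 8, 47, 42]
  queue [29] -> pop 29, enqueue [none], visited so far: [24, 15, 25, 8, 47, 42, 29]
Result: [24, 15, 25, 8, 47, 42, 29]


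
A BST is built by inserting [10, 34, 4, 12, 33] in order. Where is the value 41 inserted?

Starting tree (level order): [10, 4, 34, None, None, 12, None, None, 33]
Insertion path: 10 -> 34
Result: insert 41 as right child of 34
Final tree (level order): [10, 4, 34, None, None, 12, 41, None, 33]


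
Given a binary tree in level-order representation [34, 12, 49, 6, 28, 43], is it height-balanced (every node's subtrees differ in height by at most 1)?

Tree (level-order array): [34, 12, 49, 6, 28, 43]
Definition: a tree is height-balanced if, at every node, |h(left) - h(right)| <= 1 (empty subtree has height -1).
Bottom-up per-node check:
  node 6: h_left=-1, h_right=-1, diff=0 [OK], height=0
  node 28: h_left=-1, h_right=-1, diff=0 [OK], height=0
  node 12: h_left=0, h_right=0, diff=0 [OK], height=1
  node 43: h_left=-1, h_right=-1, diff=0 [OK], height=0
  node 49: h_left=0, h_right=-1, diff=1 [OK], height=1
  node 34: h_left=1, h_right=1, diff=0 [OK], height=2
All nodes satisfy the balance condition.
Result: Balanced


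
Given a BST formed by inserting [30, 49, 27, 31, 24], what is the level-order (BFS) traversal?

Tree insertion order: [30, 49, 27, 31, 24]
Tree (level-order array): [30, 27, 49, 24, None, 31]
BFS from the root, enqueuing left then right child of each popped node:
  queue [30] -> pop 30, enqueue [27, 49], visited so far: [30]
  queue [27, 49] -> pop 27, enqueue [24], visited so far: [30, 27]
  queue [49, 24] -> pop 49, enqueue [31], visited so far: [30, 27, 49]
  queue [24, 31] -> pop 24, enqueue [none], visited so far: [30, 27, 49, 24]
  queue [31] -> pop 31, enqueue [none], visited so far: [30, 27, 49, 24, 31]
Result: [30, 27, 49, 24, 31]


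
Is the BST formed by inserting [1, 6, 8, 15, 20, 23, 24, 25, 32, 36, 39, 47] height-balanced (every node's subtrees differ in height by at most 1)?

Tree (level-order array): [1, None, 6, None, 8, None, 15, None, 20, None, 23, None, 24, None, 25, None, 32, None, 36, None, 39, None, 47]
Definition: a tree is height-balanced if, at every node, |h(left) - h(right)| <= 1 (empty subtree has height -1).
Bottom-up per-node check:
  node 47: h_left=-1, h_right=-1, diff=0 [OK], height=0
  node 39: h_left=-1, h_right=0, diff=1 [OK], height=1
  node 36: h_left=-1, h_right=1, diff=2 [FAIL (|-1-1|=2 > 1)], height=2
  node 32: h_left=-1, h_right=2, diff=3 [FAIL (|-1-2|=3 > 1)], height=3
  node 25: h_left=-1, h_right=3, diff=4 [FAIL (|-1-3|=4 > 1)], height=4
  node 24: h_left=-1, h_right=4, diff=5 [FAIL (|-1-4|=5 > 1)], height=5
  node 23: h_left=-1, h_right=5, diff=6 [FAIL (|-1-5|=6 > 1)], height=6
  node 20: h_left=-1, h_right=6, diff=7 [FAIL (|-1-6|=7 > 1)], height=7
  node 15: h_left=-1, h_right=7, diff=8 [FAIL (|-1-7|=8 > 1)], height=8
  node 8: h_left=-1, h_right=8, diff=9 [FAIL (|-1-8|=9 > 1)], height=9
  node 6: h_left=-1, h_right=9, diff=10 [FAIL (|-1-9|=10 > 1)], height=10
  node 1: h_left=-1, h_right=10, diff=11 [FAIL (|-1-10|=11 > 1)], height=11
Node 36 violates the condition: |-1 - 1| = 2 > 1.
Result: Not balanced


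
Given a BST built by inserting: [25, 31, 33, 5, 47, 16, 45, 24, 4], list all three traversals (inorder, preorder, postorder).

Tree insertion order: [25, 31, 33, 5, 47, 16, 45, 24, 4]
Tree (level-order array): [25, 5, 31, 4, 16, None, 33, None, None, None, 24, None, 47, None, None, 45]
Inorder (L, root, R): [4, 5, 16, 24, 25, 31, 33, 45, 47]
Preorder (root, L, R): [25, 5, 4, 16, 24, 31, 33, 47, 45]
Postorder (L, R, root): [4, 24, 16, 5, 45, 47, 33, 31, 25]


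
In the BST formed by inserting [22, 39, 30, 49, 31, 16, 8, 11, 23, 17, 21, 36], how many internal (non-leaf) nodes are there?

Tree built from: [22, 39, 30, 49, 31, 16, 8, 11, 23, 17, 21, 36]
Tree (level-order array): [22, 16, 39, 8, 17, 30, 49, None, 11, None, 21, 23, 31, None, None, None, None, None, None, None, None, None, 36]
Rule: An internal node has at least one child.
Per-node child counts:
  node 22: 2 child(ren)
  node 16: 2 child(ren)
  node 8: 1 child(ren)
  node 11: 0 child(ren)
  node 17: 1 child(ren)
  node 21: 0 child(ren)
  node 39: 2 child(ren)
  node 30: 2 child(ren)
  node 23: 0 child(ren)
  node 31: 1 child(ren)
  node 36: 0 child(ren)
  node 49: 0 child(ren)
Matching nodes: [22, 16, 8, 17, 39, 30, 31]
Count of internal (non-leaf) nodes: 7


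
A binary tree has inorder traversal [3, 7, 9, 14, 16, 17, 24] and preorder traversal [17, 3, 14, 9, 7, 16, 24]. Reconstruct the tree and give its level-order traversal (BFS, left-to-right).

Inorder:  [3, 7, 9, 14, 16, 17, 24]
Preorder: [17, 3, 14, 9, 7, 16, 24]
Algorithm: preorder visits root first, so consume preorder in order;
for each root, split the current inorder slice at that value into
left-subtree inorder and right-subtree inorder, then recurse.
Recursive splits:
  root=17; inorder splits into left=[3, 7, 9, 14, 16], right=[24]
  root=3; inorder splits into left=[], right=[7, 9, 14, 16]
  root=14; inorder splits into left=[7, 9], right=[16]
  root=9; inorder splits into left=[7], right=[]
  root=7; inorder splits into left=[], right=[]
  root=16; inorder splits into left=[], right=[]
  root=24; inorder splits into left=[], right=[]
Reconstructed level-order: [17, 3, 24, 14, 9, 16, 7]


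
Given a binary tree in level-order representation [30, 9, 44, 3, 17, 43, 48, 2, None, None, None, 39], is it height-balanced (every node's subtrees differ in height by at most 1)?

Tree (level-order array): [30, 9, 44, 3, 17, 43, 48, 2, None, None, None, 39]
Definition: a tree is height-balanced if, at every node, |h(left) - h(right)| <= 1 (empty subtree has height -1).
Bottom-up per-node check:
  node 2: h_left=-1, h_right=-1, diff=0 [OK], height=0
  node 3: h_left=0, h_right=-1, diff=1 [OK], height=1
  node 17: h_left=-1, h_right=-1, diff=0 [OK], height=0
  node 9: h_left=1, h_right=0, diff=1 [OK], height=2
  node 39: h_left=-1, h_right=-1, diff=0 [OK], height=0
  node 43: h_left=0, h_right=-1, diff=1 [OK], height=1
  node 48: h_left=-1, h_right=-1, diff=0 [OK], height=0
  node 44: h_left=1, h_right=0, diff=1 [OK], height=2
  node 30: h_left=2, h_right=2, diff=0 [OK], height=3
All nodes satisfy the balance condition.
Result: Balanced


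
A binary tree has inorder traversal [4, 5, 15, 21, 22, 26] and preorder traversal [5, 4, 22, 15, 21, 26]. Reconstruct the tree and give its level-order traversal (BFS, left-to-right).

Inorder:  [4, 5, 15, 21, 22, 26]
Preorder: [5, 4, 22, 15, 21, 26]
Algorithm: preorder visits root first, so consume preorder in order;
for each root, split the current inorder slice at that value into
left-subtree inorder and right-subtree inorder, then recurse.
Recursive splits:
  root=5; inorder splits into left=[4], right=[15, 21, 22, 26]
  root=4; inorder splits into left=[], right=[]
  root=22; inorder splits into left=[15, 21], right=[26]
  root=15; inorder splits into left=[], right=[21]
  root=21; inorder splits into left=[], right=[]
  root=26; inorder splits into left=[], right=[]
Reconstructed level-order: [5, 4, 22, 15, 26, 21]


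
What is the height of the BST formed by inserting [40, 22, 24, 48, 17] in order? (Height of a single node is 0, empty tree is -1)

Insertion order: [40, 22, 24, 48, 17]
Tree (level-order array): [40, 22, 48, 17, 24]
Compute height bottom-up (empty subtree = -1):
  height(17) = 1 + max(-1, -1) = 0
  height(24) = 1 + max(-1, -1) = 0
  height(22) = 1 + max(0, 0) = 1
  height(48) = 1 + max(-1, -1) = 0
  height(40) = 1 + max(1, 0) = 2
Height = 2


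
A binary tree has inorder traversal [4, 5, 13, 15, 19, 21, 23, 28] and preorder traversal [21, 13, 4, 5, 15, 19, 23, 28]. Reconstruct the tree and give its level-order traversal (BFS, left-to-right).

Inorder:  [4, 5, 13, 15, 19, 21, 23, 28]
Preorder: [21, 13, 4, 5, 15, 19, 23, 28]
Algorithm: preorder visits root first, so consume preorder in order;
for each root, split the current inorder slice at that value into
left-subtree inorder and right-subtree inorder, then recurse.
Recursive splits:
  root=21; inorder splits into left=[4, 5, 13, 15, 19], right=[23, 28]
  root=13; inorder splits into left=[4, 5], right=[15, 19]
  root=4; inorder splits into left=[], right=[5]
  root=5; inorder splits into left=[], right=[]
  root=15; inorder splits into left=[], right=[19]
  root=19; inorder splits into left=[], right=[]
  root=23; inorder splits into left=[], right=[28]
  root=28; inorder splits into left=[], right=[]
Reconstructed level-order: [21, 13, 23, 4, 15, 28, 5, 19]


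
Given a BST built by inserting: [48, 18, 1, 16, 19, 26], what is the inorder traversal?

Tree insertion order: [48, 18, 1, 16, 19, 26]
Tree (level-order array): [48, 18, None, 1, 19, None, 16, None, 26]
Inorder traversal: [1, 16, 18, 19, 26, 48]


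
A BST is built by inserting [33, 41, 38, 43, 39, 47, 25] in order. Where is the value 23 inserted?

Starting tree (level order): [33, 25, 41, None, None, 38, 43, None, 39, None, 47]
Insertion path: 33 -> 25
Result: insert 23 as left child of 25
Final tree (level order): [33, 25, 41, 23, None, 38, 43, None, None, None, 39, None, 47]


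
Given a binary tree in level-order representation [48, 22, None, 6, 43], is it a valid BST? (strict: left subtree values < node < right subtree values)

Level-order array: [48, 22, None, 6, 43]
Validate using subtree bounds (lo, hi): at each node, require lo < value < hi,
then recurse left with hi=value and right with lo=value.
Preorder trace (stopping at first violation):
  at node 48 with bounds (-inf, +inf): OK
  at node 22 with bounds (-inf, 48): OK
  at node 6 with bounds (-inf, 22): OK
  at node 43 with bounds (22, 48): OK
No violation found at any node.
Result: Valid BST


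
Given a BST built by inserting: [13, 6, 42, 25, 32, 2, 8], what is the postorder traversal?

Tree insertion order: [13, 6, 42, 25, 32, 2, 8]
Tree (level-order array): [13, 6, 42, 2, 8, 25, None, None, None, None, None, None, 32]
Postorder traversal: [2, 8, 6, 32, 25, 42, 13]


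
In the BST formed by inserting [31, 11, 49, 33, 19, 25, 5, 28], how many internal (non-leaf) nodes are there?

Tree built from: [31, 11, 49, 33, 19, 25, 5, 28]
Tree (level-order array): [31, 11, 49, 5, 19, 33, None, None, None, None, 25, None, None, None, 28]
Rule: An internal node has at least one child.
Per-node child counts:
  node 31: 2 child(ren)
  node 11: 2 child(ren)
  node 5: 0 child(ren)
  node 19: 1 child(ren)
  node 25: 1 child(ren)
  node 28: 0 child(ren)
  node 49: 1 child(ren)
  node 33: 0 child(ren)
Matching nodes: [31, 11, 19, 25, 49]
Count of internal (non-leaf) nodes: 5


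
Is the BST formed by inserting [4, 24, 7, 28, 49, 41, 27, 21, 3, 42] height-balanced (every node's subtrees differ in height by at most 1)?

Tree (level-order array): [4, 3, 24, None, None, 7, 28, None, 21, 27, 49, None, None, None, None, 41, None, None, 42]
Definition: a tree is height-balanced if, at every node, |h(left) - h(right)| <= 1 (empty subtree has height -1).
Bottom-up per-node check:
  node 3: h_left=-1, h_right=-1, diff=0 [OK], height=0
  node 21: h_left=-1, h_right=-1, diff=0 [OK], height=0
  node 7: h_left=-1, h_right=0, diff=1 [OK], height=1
  node 27: h_left=-1, h_right=-1, diff=0 [OK], height=0
  node 42: h_left=-1, h_right=-1, diff=0 [OK], height=0
  node 41: h_left=-1, h_right=0, diff=1 [OK], height=1
  node 49: h_left=1, h_right=-1, diff=2 [FAIL (|1--1|=2 > 1)], height=2
  node 28: h_left=0, h_right=2, diff=2 [FAIL (|0-2|=2 > 1)], height=3
  node 24: h_left=1, h_right=3, diff=2 [FAIL (|1-3|=2 > 1)], height=4
  node 4: h_left=0, h_right=4, diff=4 [FAIL (|0-4|=4 > 1)], height=5
Node 49 violates the condition: |1 - -1| = 2 > 1.
Result: Not balanced
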